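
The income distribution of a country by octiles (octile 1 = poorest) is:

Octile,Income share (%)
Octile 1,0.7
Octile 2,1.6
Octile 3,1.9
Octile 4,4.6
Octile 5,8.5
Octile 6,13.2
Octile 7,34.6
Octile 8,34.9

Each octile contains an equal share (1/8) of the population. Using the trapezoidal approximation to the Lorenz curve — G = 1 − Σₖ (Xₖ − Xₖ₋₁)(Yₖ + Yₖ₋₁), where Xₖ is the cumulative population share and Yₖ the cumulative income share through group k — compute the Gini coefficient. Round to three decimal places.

Cumulative income shares Yₖ: 0.0070, 0.0230, 0.0420, 0.0880, 0.1730, 0.3050, 0.6510, 1.0000
Σ (Xₖ−Xₖ₋₁)(Yₖ+Yₖ₋₁) = (1/8)(0.0070+0.0000) + (1/8)(0.0230+0.0070) + (1/8)(0.0420+0.0230) + (1/8)(0.0880+0.0420) + (1/8)(0.1730+0.0880) + (1/8)(0.3050+0.1730) + (1/8)(0.6510+0.3050) + (1/8)(1.0000+0.6510)
  = 0.0009 + 0.0037 + 0.0081 + 0.0163 + 0.0326 + 0.0597 + 0.1195 + 0.2064 = 0.4472
G = 1 − 0.4472 = 0.5528

0.553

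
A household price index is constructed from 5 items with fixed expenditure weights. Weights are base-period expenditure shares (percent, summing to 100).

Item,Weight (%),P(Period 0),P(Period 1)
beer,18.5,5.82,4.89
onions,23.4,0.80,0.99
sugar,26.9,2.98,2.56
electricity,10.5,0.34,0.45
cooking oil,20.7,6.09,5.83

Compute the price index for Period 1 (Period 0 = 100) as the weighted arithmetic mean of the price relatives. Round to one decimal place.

101.3

beer: 18.5 × (4.89/5.82) = 18.5 × 0.840206 = 15.5438
onions: 23.4 × (0.99/0.80) = 23.4 × 1.237500 = 28.9575
sugar: 26.9 × (2.56/2.98) = 26.9 × 0.859060 = 23.1087
electricity: 10.5 × (0.45/0.34) = 10.5 × 1.323529 = 13.8971
cooking oil: 20.7 × (5.83/6.09) = 20.7 × 0.957307 = 19.8163
Index = Σ wᵢ·(p₁ᵢ/p₀ᵢ) = 15.5438 + 28.9575 + 23.1087 + 13.8971 + 19.8163 = 101.3234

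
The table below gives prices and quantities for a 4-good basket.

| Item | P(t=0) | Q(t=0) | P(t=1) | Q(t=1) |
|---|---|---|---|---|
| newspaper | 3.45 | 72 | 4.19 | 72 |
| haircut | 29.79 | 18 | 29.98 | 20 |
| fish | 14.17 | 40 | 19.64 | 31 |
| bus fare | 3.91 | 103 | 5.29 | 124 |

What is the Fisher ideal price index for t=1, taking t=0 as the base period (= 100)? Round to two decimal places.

Laspeyres component (base-period weights):
ΣP(t=1)Q(t=0) = 4.19×72 + 29.98×18 + 19.64×40 + 5.29×103 = 301.68 + 539.64 + 785.6 + 544.87 = 2171.79
ΣP(t=0)Q(t=0) = 3.45×72 + 29.79×18 + 14.17×40 + 3.91×103 = 248.4 + 536.22 + 566.8 + 402.73 = 1754.15
L = 2171.79 / 1754.15 × 100 = 123.8087
Paasche component (current-period weights):
ΣP(t=1)Q(t=1) = 4.19×72 + 29.98×20 + 19.64×31 + 5.29×124 = 301.68 + 599.6 + 608.84 + 655.96 = 2166.08
ΣP(t=0)Q(t=1) = 3.45×72 + 29.79×20 + 14.17×31 + 3.91×124 = 248.4 + 595.8 + 439.27 + 484.84 = 1768.31
P = 2166.08 / 1768.31 × 100 = 122.4944
Fisher = √(L × P) = √(123.8087 × 122.4944) = 123.1498

123.15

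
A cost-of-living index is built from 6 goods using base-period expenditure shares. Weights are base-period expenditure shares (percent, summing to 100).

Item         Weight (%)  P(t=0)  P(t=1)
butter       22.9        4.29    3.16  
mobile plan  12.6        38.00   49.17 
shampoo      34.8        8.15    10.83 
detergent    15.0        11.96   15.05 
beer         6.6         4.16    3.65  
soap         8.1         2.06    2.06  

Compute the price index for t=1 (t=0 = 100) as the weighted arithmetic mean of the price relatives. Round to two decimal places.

butter: 22.9 × (3.16/4.29) = 22.9 × 0.736597 = 16.8681
mobile plan: 12.6 × (49.17/38.00) = 12.6 × 1.293947 = 16.3037
shampoo: 34.8 × (10.83/8.15) = 34.8 × 1.328834 = 46.2434
detergent: 15.0 × (15.05/11.96) = 15.0 × 1.258361 = 18.8754
beer: 6.6 × (3.65/4.16) = 6.6 × 0.877404 = 5.7909
soap: 8.1 × (2.06/2.06) = 8.1 × 1.000000 = 8.1000
Index = Σ wᵢ·(p₁ᵢ/p₀ᵢ) = 16.8681 + 16.3037 + 46.2434 + 18.8754 + 5.7909 + 8.1000 = 112.1815

112.18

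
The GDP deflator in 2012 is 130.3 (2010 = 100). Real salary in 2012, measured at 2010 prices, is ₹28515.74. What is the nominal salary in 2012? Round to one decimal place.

37156.0

Nominal = Real × (Index/100) = 28515.74 × (130.3/100)
        = 28515.74 × 1.303 = 37156.0092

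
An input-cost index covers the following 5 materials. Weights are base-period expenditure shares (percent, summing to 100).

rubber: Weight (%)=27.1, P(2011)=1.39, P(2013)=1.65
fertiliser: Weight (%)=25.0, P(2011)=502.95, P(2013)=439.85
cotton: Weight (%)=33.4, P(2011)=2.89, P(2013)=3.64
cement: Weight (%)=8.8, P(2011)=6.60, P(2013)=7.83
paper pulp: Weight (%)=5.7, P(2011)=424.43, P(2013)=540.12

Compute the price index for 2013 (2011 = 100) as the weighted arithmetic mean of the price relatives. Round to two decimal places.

113.79

rubber: 27.1 × (1.65/1.39) = 27.1 × 1.187050 = 32.1691
fertiliser: 25.0 × (439.85/502.95) = 25.0 × 0.874540 = 21.8635
cotton: 33.4 × (3.64/2.89) = 33.4 × 1.259516 = 42.0678
cement: 8.8 × (7.83/6.60) = 8.8 × 1.186364 = 10.4400
paper pulp: 5.7 × (540.12/424.43) = 5.7 × 1.272577 = 7.2537
Index = Σ wᵢ·(p₁ᵢ/p₀ᵢ) = 32.1691 + 21.8635 + 42.0678 + 10.4400 + 7.2537 = 113.7941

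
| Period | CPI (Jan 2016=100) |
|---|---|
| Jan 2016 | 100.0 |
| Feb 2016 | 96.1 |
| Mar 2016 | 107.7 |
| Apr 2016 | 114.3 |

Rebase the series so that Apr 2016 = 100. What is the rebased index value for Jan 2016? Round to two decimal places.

Rebased(Jan 2016) = 100.0 / 114.3 × 100 = 87.4891

87.49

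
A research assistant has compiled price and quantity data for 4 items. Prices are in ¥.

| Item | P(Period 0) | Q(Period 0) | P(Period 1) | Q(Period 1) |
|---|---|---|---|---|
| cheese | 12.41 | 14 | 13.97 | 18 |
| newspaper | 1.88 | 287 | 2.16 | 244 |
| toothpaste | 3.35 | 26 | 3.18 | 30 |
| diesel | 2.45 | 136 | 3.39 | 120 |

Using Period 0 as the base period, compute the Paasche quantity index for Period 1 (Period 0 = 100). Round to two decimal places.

94.22

Paasche quantity index uses current-period prices as weights.
ΣP(Period 1)·Q(Period 1) = 13.97×18 + 2.16×244 + 3.18×30 + 3.39×120 = 251.46 + 527.04 + 95.4 + 406.8 = 1280.7
ΣP(Period 1)·Q(Period 0) = 13.97×14 + 2.16×287 + 3.18×26 + 3.39×136 = 195.58 + 619.92 + 82.68 + 461.04 = 1359.22
Index = 1280.7 / 1359.22 × 100 = 94.2232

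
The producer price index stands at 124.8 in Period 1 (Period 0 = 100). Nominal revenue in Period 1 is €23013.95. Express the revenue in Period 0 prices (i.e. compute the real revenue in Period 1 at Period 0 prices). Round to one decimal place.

18440.7

Real = Nominal ÷ (Index/100) = 23013.95 ÷ (124.8/100)
     = 23013.95 ÷ 1.248 = 18440.6651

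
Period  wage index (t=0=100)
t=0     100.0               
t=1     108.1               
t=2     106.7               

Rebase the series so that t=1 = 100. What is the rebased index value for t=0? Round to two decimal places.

92.51

Rebased(t=0) = 100.0 / 108.1 × 100 = 92.5069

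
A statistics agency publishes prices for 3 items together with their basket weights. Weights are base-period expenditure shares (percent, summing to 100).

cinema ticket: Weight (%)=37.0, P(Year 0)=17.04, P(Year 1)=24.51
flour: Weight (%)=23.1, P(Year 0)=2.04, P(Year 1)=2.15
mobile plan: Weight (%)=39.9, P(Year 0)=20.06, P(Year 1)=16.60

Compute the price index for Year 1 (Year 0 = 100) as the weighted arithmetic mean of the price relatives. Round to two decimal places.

cinema ticket: 37.0 × (24.51/17.04) = 37.0 × 1.438380 = 53.2201
flour: 23.1 × (2.15/2.04) = 23.1 × 1.053922 = 24.3456
mobile plan: 39.9 × (16.60/20.06) = 39.9 × 0.827517 = 33.0179
Index = Σ wᵢ·(p₁ᵢ/p₀ᵢ) = 53.2201 + 24.3456 + 33.0179 = 110.5836

110.58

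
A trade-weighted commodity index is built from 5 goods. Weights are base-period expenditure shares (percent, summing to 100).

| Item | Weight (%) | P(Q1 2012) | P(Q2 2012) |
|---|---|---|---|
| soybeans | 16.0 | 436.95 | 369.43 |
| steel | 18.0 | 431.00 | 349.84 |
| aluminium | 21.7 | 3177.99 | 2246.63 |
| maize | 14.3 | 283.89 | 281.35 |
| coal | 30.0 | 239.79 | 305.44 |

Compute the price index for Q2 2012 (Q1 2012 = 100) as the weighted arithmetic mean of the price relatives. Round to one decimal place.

95.9

soybeans: 16.0 × (369.43/436.95) = 16.0 × 0.845474 = 13.5276
steel: 18.0 × (349.84/431.00) = 18.0 × 0.811694 = 14.6105
aluminium: 21.7 × (2246.63/3177.99) = 21.7 × 0.706934 = 15.3405
maize: 14.3 × (281.35/283.89) = 14.3 × 0.991053 = 14.1721
coal: 30.0 × (305.44/239.79) = 30.0 × 1.273781 = 38.2134
Index = Σ wᵢ·(p₁ᵢ/p₀ᵢ) = 13.5276 + 14.6105 + 15.3405 + 14.1721 + 38.2134 = 95.8640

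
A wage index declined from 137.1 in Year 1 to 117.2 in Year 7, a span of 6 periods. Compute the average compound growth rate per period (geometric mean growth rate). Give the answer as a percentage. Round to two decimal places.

Growth factor = (117.2/137.1)^(1/6) = (0.854850)^(1/6) = 0.974201
Growth rate = 0.974201 − 1 = -0.025799 = -2.5799%

-2.58%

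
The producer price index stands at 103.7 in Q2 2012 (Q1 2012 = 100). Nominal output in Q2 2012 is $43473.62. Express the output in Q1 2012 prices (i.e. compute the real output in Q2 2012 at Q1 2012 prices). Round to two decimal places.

Real = Nominal ÷ (Index/100) = 43473.62 ÷ (103.7/100)
     = 43473.62 ÷ 1.037 = 41922.4879

41922.49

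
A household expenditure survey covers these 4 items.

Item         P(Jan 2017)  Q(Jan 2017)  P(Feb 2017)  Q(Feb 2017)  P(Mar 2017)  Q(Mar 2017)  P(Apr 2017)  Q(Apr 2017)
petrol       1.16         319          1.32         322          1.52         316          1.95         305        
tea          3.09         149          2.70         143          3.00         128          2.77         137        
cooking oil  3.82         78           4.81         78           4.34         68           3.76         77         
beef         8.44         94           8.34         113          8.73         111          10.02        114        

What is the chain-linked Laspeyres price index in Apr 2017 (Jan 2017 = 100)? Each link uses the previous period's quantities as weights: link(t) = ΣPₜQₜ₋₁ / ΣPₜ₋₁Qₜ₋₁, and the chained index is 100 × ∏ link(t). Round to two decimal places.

Link Jan 2017→Feb 2017:
ΣP(Feb 2017)Q(Jan 2017) = 1.32×319 + 2.70×149 + 4.81×78 + 8.34×94 = 421.08 + 402.3 + 375.18 + 783.96 = 1982.52
ΣP(Jan 2017)Q(Jan 2017) = 1.16×319 + 3.09×149 + 3.82×78 + 8.44×94 = 370.04 + 460.41 + 297.96 + 793.36 = 1921.77
link = 1982.52/1921.77 = 1.031611
Link Feb 2017→Mar 2017:
ΣP(Mar 2017)Q(Feb 2017) = 1.52×322 + 3.00×143 + 4.34×78 + 8.73×113 = 489.44 + 429 + 338.52 + 986.49 = 2243.45
ΣP(Feb 2017)Q(Feb 2017) = 1.32×322 + 2.70×143 + 4.81×78 + 8.34×113 = 425.04 + 386.1 + 375.18 + 942.42 = 2128.74
link = 2243.45/2128.74 = 1.053886
Link Mar 2017→Apr 2017:
ΣP(Apr 2017)Q(Mar 2017) = 1.95×316 + 2.77×128 + 3.76×68 + 10.02×111 = 616.2 + 354.56 + 255.68 + 1112.22 = 2338.66
ΣP(Mar 2017)Q(Mar 2017) = 1.52×316 + 3.00×128 + 4.34×68 + 8.73×111 = 480.32 + 384 + 295.12 + 969.03 = 2128.47
link = 2338.66/2128.47 = 1.098752
Chained index = 100 × 1.031611 × 1.053886 × 1.098752 = 119.4564

119.46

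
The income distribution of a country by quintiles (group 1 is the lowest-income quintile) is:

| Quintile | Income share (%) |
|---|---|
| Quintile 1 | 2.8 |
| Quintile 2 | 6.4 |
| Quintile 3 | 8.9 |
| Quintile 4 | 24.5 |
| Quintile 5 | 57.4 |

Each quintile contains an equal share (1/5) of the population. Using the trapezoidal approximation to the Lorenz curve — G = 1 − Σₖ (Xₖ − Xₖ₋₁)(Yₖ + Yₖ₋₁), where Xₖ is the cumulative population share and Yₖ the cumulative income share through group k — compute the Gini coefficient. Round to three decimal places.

Cumulative income shares Yₖ: 0.0280, 0.0920, 0.1810, 0.4260, 1.0000
Σ (Xₖ−Xₖ₋₁)(Yₖ+Yₖ₋₁) = (1/5)(0.0280+0.0000) + (1/5)(0.0920+0.0280) + (1/5)(0.1810+0.0920) + (1/5)(0.4260+0.1810) + (1/5)(1.0000+0.4260)
  = 0.0056 + 0.0240 + 0.0546 + 0.1214 + 0.2852 = 0.4908
G = 1 − 0.4908 = 0.5092

0.509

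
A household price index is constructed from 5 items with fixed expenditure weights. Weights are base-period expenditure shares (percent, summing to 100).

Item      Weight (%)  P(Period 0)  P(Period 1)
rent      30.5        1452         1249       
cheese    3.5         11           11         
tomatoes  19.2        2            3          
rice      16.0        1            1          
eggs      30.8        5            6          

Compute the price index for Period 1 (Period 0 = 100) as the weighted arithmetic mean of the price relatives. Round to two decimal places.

111.50

rent: 30.5 × (1249/1452) = 30.5 × 0.860193 = 26.2359
cheese: 3.5 × (11/11) = 3.5 × 1.000000 = 3.5000
tomatoes: 19.2 × (3/2) = 19.2 × 1.500000 = 28.8000
rice: 16.0 × (1/1) = 16.0 × 1.000000 = 16.0000
eggs: 30.8 × (6/5) = 30.8 × 1.200000 = 36.9600
Index = Σ wᵢ·(p₁ᵢ/p₀ᵢ) = 26.2359 + 3.5000 + 28.8000 + 16.0000 + 36.9600 = 111.4959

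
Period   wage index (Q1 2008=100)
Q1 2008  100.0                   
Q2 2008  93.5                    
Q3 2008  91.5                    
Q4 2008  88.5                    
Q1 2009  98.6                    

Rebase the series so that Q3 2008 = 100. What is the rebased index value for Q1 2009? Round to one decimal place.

Rebased(Q1 2009) = 98.6 / 91.5 × 100 = 107.7596

107.8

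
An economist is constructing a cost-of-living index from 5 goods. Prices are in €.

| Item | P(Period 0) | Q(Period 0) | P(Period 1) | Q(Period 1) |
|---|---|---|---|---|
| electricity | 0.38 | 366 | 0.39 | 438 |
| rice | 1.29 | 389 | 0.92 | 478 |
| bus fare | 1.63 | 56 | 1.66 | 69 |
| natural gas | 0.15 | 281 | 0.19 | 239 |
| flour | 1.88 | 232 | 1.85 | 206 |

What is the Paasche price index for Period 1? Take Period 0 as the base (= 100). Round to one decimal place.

87.3

Paasche price index uses current-period quantities as weights.
ΣP(Period 1)·Q(Period 1) = 0.39×438 + 0.92×478 + 1.66×69 + 0.19×239 + 1.85×206 = 170.82 + 439.76 + 114.54 + 45.41 + 381.1 = 1151.63
ΣP(Period 0)·Q(Period 1) = 0.38×438 + 1.29×478 + 1.63×69 + 0.15×239 + 1.88×206 = 166.44 + 616.62 + 112.47 + 35.85 + 387.28 = 1318.66
Index = 1151.63 / 1318.66 × 100 = 87.3334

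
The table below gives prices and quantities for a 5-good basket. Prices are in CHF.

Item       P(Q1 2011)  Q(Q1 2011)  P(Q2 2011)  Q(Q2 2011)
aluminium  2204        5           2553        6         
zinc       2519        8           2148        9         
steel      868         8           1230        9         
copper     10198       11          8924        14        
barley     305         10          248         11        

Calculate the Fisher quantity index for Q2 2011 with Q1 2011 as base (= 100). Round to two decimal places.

Laspeyres component (base-period weights):
ΣP(Q1 2011)Q(Q2 2011) = 2204×6 + 2519×9 + 868×9 + 10198×14 + 305×11 = 13224 + 22671 + 7812 + 142772 + 3355 = 189834
ΣP(Q1 2011)Q(Q1 2011) = 2204×5 + 2519×8 + 868×8 + 10198×11 + 305×10 = 11020 + 20152 + 6944 + 112178 + 3050 = 153344
L = 189834 / 153344 × 100 = 123.7962
Paasche component (current-period weights):
ΣP(Q2 2011)Q(Q2 2011) = 2553×6 + 2148×9 + 1230×9 + 8924×14 + 248×11 = 15318 + 19332 + 11070 + 124936 + 2728 = 173384
ΣP(Q2 2011)Q(Q1 2011) = 2553×5 + 2148×8 + 1230×8 + 8924×11 + 248×10 = 12765 + 17184 + 9840 + 98164 + 2480 = 140433
P = 173384 / 140433 × 100 = 123.4639
Fisher = √(L × P) = √(123.7962 × 123.4639) = 123.6299

123.63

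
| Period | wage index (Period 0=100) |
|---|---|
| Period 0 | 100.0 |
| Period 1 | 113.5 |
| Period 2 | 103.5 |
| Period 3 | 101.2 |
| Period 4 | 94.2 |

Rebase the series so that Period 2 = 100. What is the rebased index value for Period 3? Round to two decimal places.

97.78

Rebased(Period 3) = 101.2 / 103.5 × 100 = 97.7778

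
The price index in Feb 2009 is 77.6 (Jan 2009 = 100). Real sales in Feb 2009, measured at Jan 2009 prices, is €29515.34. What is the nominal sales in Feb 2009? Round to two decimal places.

Nominal = Real × (Index/100) = 29515.34 × (77.6/100)
        = 29515.34 × 0.776 = 22903.9038

22903.90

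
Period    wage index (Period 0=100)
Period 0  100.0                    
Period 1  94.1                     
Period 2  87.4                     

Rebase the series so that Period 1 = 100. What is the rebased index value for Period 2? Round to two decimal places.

Rebased(Period 2) = 87.4 / 94.1 × 100 = 92.8799

92.88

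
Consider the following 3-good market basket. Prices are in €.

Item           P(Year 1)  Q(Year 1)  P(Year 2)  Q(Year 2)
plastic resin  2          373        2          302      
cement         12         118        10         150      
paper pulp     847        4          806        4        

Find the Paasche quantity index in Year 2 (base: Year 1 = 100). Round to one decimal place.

Paasche quantity index uses current-period prices as weights.
ΣP(Year 2)·Q(Year 2) = 2×302 + 10×150 + 806×4 = 604 + 1500 + 3224 = 5328
ΣP(Year 2)·Q(Year 1) = 2×373 + 10×118 + 806×4 = 746 + 1180 + 3224 = 5150
Index = 5328 / 5150 × 100 = 103.4563

103.5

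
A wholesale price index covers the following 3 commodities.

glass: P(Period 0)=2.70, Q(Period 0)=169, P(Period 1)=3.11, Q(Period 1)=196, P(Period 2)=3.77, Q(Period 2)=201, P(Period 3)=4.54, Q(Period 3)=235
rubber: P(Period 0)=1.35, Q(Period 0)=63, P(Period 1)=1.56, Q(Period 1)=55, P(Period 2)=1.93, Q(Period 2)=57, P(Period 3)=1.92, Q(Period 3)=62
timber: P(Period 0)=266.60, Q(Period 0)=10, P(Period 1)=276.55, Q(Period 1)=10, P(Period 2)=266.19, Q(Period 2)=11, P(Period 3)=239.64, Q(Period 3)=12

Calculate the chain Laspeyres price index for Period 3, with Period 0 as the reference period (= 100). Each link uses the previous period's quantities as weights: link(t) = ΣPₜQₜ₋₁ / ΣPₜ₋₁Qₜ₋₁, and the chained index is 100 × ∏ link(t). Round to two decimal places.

103.19

Link Period 0→Period 1:
ΣP(Period 1)Q(Period 0) = 3.11×169 + 1.56×63 + 276.55×10 = 525.59 + 98.28 + 2765.5 = 3389.37
ΣP(Period 0)Q(Period 0) = 2.70×169 + 1.35×63 + 266.60×10 = 456.3 + 85.05 + 2666 = 3207.35
link = 3389.37/3207.35 = 1.056751
Link Period 1→Period 2:
ΣP(Period 2)Q(Period 1) = 3.77×196 + 1.93×55 + 266.19×10 = 738.92 + 106.15 + 2661.9 = 3506.97
ΣP(Period 1)Q(Period 1) = 3.11×196 + 1.56×55 + 276.55×10 = 609.56 + 85.8 + 2765.5 = 3460.86
link = 3506.97/3460.86 = 1.013323
Link Period 2→Period 3:
ΣP(Period 3)Q(Period 2) = 4.54×201 + 1.92×57 + 239.64×11 = 912.54 + 109.44 + 2636.04 = 3658.02
ΣP(Period 2)Q(Period 2) = 3.77×201 + 1.93×57 + 266.19×11 = 757.77 + 110.01 + 2928.09 = 3795.87
link = 3658.02/3795.87 = 0.963684
Chained index = 100 × 1.056751 × 1.013323 × 0.963684 = 103.1942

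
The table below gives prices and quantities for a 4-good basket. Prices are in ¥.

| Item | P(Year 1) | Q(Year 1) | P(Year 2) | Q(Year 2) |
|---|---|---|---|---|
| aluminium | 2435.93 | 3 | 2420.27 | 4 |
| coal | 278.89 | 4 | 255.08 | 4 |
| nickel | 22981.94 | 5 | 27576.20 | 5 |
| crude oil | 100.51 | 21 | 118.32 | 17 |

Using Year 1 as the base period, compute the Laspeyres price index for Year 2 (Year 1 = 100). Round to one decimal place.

Laspeyres price index uses base-period quantities as weights.
ΣP(Year 2)·Q(Year 1) = 2420.27×3 + 255.08×4 + 27576.20×5 + 118.32×21 = 7260.81 + 1020.32 + 137881 + 2484.72 = 148646.85
ΣP(Year 1)·Q(Year 1) = 2435.93×3 + 278.89×4 + 22981.94×5 + 100.51×21 = 7307.79 + 1115.56 + 114909.7 + 2110.71 = 125443.76
Index = 148646.85 / 125443.76 × 100 = 118.4968

118.5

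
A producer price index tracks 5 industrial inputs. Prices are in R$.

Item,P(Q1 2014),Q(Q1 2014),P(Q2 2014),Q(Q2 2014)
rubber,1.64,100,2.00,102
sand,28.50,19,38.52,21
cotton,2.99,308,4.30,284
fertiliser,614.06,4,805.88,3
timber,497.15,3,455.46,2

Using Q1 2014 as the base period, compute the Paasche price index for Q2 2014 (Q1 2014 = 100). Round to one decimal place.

125.0

Paasche price index uses current-period quantities as weights.
ΣP(Q2 2014)·Q(Q2 2014) = 2.00×102 + 38.52×21 + 4.30×284 + 805.88×3 + 455.46×2 = 204 + 808.92 + 1221.2 + 2417.64 + 910.92 = 5562.68
ΣP(Q1 2014)·Q(Q2 2014) = 1.64×102 + 28.50×21 + 2.99×284 + 614.06×3 + 497.15×2 = 167.28 + 598.5 + 849.16 + 1842.18 + 994.3 = 4451.42
Index = 5562.68 / 4451.42 × 100 = 124.9642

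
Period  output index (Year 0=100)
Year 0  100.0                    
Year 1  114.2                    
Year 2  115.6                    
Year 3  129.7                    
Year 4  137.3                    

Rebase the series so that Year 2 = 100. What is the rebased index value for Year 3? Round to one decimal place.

Rebased(Year 3) = 129.7 / 115.6 × 100 = 112.1972

112.2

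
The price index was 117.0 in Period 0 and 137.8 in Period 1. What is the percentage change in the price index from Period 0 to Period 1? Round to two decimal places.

17.78%

Change = (137.8 − 117.0) / 117.0 × 100
       = 20.8 / 117.0 × 100 = 17.7778%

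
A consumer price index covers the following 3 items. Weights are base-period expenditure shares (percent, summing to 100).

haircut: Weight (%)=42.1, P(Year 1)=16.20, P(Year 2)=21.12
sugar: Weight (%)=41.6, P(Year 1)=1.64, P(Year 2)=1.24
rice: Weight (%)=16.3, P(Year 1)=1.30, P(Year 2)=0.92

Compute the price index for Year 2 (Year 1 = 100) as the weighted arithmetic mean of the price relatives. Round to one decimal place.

97.9

haircut: 42.1 × (21.12/16.20) = 42.1 × 1.303704 = 54.8859
sugar: 41.6 × (1.24/1.64) = 41.6 × 0.756098 = 31.4537
rice: 16.3 × (0.92/1.30) = 16.3 × 0.707692 = 11.5354
Index = Σ wᵢ·(p₁ᵢ/p₀ᵢ) = 54.8859 + 31.4537 + 11.5354 = 97.8750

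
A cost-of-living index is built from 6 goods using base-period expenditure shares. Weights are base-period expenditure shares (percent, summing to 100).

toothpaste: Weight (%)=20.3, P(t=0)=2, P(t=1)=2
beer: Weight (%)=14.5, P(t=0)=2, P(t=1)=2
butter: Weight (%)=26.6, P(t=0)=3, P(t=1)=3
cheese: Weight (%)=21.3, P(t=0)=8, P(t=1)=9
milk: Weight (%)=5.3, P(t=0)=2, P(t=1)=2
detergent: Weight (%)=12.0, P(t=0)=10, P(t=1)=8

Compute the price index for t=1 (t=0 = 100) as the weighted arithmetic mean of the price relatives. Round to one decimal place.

toothpaste: 20.3 × (2/2) = 20.3 × 1.000000 = 20.3000
beer: 14.5 × (2/2) = 14.5 × 1.000000 = 14.5000
butter: 26.6 × (3/3) = 26.6 × 1.000000 = 26.6000
cheese: 21.3 × (9/8) = 21.3 × 1.125000 = 23.9625
milk: 5.3 × (2/2) = 5.3 × 1.000000 = 5.3000
detergent: 12.0 × (8/10) = 12.0 × 0.800000 = 9.6000
Index = Σ wᵢ·(p₁ᵢ/p₀ᵢ) = 20.3000 + 14.5000 + 26.6000 + 23.9625 + 5.3000 + 9.6000 = 100.2625

100.3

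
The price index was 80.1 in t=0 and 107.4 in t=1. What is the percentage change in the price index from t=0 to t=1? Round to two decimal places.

34.08%

Change = (107.4 − 80.1) / 80.1 × 100
       = 27.3 / 80.1 × 100 = 34.0824%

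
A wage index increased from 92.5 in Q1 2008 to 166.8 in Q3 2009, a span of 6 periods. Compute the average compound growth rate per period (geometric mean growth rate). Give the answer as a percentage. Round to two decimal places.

10.33%

Growth factor = (166.8/92.5)^(1/6) = (1.803243)^(1/6) = 1.103255
Growth rate = 1.103255 − 1 = 0.103255 = 10.3255%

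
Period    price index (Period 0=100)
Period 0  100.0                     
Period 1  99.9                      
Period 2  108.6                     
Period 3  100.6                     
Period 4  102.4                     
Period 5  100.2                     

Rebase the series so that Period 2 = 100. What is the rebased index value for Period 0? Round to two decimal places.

Rebased(Period 0) = 100.0 / 108.6 × 100 = 92.0810

92.08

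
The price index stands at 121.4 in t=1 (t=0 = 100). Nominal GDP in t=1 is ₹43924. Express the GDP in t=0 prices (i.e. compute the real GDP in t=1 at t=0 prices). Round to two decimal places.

36181.22

Real = Nominal ÷ (Index/100) = 43924 ÷ (121.4/100)
     = 43924 ÷ 1.214 = 36181.2191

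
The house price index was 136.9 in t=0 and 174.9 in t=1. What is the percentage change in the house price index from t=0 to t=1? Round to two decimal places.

Change = (174.9 − 136.9) / 136.9 × 100
       = 38.0 / 136.9 × 100 = 27.7575%

27.76%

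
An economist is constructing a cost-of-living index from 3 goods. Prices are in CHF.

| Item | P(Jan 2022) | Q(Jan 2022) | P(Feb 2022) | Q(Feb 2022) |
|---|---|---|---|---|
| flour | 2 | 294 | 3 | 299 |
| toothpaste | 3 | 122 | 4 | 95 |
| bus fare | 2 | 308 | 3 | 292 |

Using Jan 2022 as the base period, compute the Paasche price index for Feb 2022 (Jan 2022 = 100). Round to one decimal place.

146.8

Paasche price index uses current-period quantities as weights.
ΣP(Feb 2022)·Q(Feb 2022) = 3×299 + 4×95 + 3×292 = 897 + 380 + 876 = 2153
ΣP(Jan 2022)·Q(Feb 2022) = 2×299 + 3×95 + 2×292 = 598 + 285 + 584 = 1467
Index = 2153 / 1467 × 100 = 146.7621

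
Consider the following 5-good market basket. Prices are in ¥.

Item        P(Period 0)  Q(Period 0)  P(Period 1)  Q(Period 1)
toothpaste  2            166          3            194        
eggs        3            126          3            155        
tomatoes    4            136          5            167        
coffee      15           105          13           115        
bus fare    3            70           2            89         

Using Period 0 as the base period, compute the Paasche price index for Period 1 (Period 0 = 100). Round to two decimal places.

Paasche price index uses current-period quantities as weights.
ΣP(Period 1)·Q(Period 1) = 3×194 + 3×155 + 5×167 + 13×115 + 2×89 = 582 + 465 + 835 + 1495 + 178 = 3555
ΣP(Period 0)·Q(Period 1) = 2×194 + 3×155 + 4×167 + 15×115 + 3×89 = 388 + 465 + 668 + 1725 + 267 = 3513
Index = 3555 / 3513 × 100 = 101.1956

101.20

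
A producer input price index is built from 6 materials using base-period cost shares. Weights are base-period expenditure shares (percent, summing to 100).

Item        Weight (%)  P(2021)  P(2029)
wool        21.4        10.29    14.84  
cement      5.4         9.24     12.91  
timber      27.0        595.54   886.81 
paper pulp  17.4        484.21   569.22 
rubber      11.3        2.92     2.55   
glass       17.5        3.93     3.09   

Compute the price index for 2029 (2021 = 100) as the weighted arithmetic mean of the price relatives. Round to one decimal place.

wool: 21.4 × (14.84/10.29) = 21.4 × 1.442177 = 30.8626
cement: 5.4 × (12.91/9.24) = 5.4 × 1.397186 = 7.5448
timber: 27.0 × (886.81/595.54) = 27.0 × 1.489086 = 40.2053
paper pulp: 17.4 × (569.22/484.21) = 17.4 × 1.175564 = 20.4548
rubber: 11.3 × (2.55/2.92) = 11.3 × 0.873288 = 9.8682
glass: 17.5 × (3.09/3.93) = 17.5 × 0.786260 = 13.7595
Index = Σ wᵢ·(p₁ᵢ/p₀ᵢ) = 30.8626 + 7.5448 + 40.2053 + 20.4548 + 9.8682 + 13.7595 = 122.6952

122.7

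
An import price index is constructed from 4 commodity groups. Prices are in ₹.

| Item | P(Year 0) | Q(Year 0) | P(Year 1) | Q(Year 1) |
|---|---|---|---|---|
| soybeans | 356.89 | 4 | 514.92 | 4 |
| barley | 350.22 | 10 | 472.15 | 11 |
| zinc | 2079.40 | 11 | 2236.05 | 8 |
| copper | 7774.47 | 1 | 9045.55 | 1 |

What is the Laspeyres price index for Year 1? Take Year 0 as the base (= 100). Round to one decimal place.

Laspeyres price index uses base-period quantities as weights.
ΣP(Year 1)·Q(Year 0) = 514.92×4 + 472.15×10 + 2236.05×11 + 9045.55×1 = 2059.68 + 4721.5 + 24596.55 + 9045.55 = 40423.28
ΣP(Year 0)·Q(Year 0) = 356.89×4 + 350.22×10 + 2079.40×11 + 7774.47×1 = 1427.56 + 3502.2 + 22873.4 + 7774.47 = 35577.63
Index = 40423.28 / 35577.63 × 100 = 113.6199

113.6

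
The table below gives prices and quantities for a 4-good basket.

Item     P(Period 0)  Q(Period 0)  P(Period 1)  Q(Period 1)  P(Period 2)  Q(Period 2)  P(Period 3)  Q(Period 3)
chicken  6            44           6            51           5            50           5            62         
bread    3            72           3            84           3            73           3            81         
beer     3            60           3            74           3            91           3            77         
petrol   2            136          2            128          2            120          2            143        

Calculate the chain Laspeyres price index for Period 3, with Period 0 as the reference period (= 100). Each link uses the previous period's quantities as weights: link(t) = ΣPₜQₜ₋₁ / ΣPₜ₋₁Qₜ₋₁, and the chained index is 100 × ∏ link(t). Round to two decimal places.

Link Period 0→Period 1:
ΣP(Period 1)Q(Period 0) = 6×44 + 3×72 + 3×60 + 2×136 = 264 + 216 + 180 + 272 = 932
ΣP(Period 0)Q(Period 0) = 6×44 + 3×72 + 3×60 + 2×136 = 264 + 216 + 180 + 272 = 932
link = 932/932 = 1.000000
Link Period 1→Period 2:
ΣP(Period 2)Q(Period 1) = 5×51 + 3×84 + 3×74 + 2×128 = 255 + 252 + 222 + 256 = 985
ΣP(Period 1)Q(Period 1) = 6×51 + 3×84 + 3×74 + 2×128 = 306 + 252 + 222 + 256 = 1036
link = 985/1036 = 0.950772
Link Period 2→Period 3:
ΣP(Period 3)Q(Period 2) = 5×50 + 3×73 + 3×91 + 2×120 = 250 + 219 + 273 + 240 = 982
ΣP(Period 2)Q(Period 2) = 5×50 + 3×73 + 3×91 + 2×120 = 250 + 219 + 273 + 240 = 982
link = 982/982 = 1.000000
Chained index = 100 × 1.000000 × 0.950772 × 1.000000 = 95.0772

95.08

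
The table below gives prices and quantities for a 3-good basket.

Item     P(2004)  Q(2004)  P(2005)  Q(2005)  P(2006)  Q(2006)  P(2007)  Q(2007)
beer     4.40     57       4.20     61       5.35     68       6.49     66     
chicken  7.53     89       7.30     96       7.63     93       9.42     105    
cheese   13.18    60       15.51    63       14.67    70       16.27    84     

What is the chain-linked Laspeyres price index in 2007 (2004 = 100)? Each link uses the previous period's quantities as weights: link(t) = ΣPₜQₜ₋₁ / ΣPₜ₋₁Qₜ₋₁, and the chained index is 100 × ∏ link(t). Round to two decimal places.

Link 2004→2005:
ΣP(2005)Q(2004) = 4.20×57 + 7.30×89 + 15.51×60 = 239.4 + 649.7 + 930.6 = 1819.7
ΣP(2004)Q(2004) = 4.40×57 + 7.53×89 + 13.18×60 = 250.8 + 670.17 + 790.8 = 1711.77
link = 1819.7/1711.77 = 1.063052
Link 2005→2006:
ΣP(2006)Q(2005) = 5.35×61 + 7.63×96 + 14.67×63 = 326.35 + 732.48 + 924.21 = 1983.04
ΣP(2005)Q(2005) = 4.20×61 + 7.30×96 + 15.51×63 = 256.2 + 700.8 + 977.13 = 1934.13
link = 1983.04/1934.13 = 1.025288
Link 2006→2007:
ΣP(2007)Q(2006) = 6.49×68 + 9.42×93 + 16.27×70 = 441.32 + 876.06 + 1138.9 = 2456.28
ΣP(2006)Q(2006) = 5.35×68 + 7.63×93 + 14.67×70 = 363.8 + 709.59 + 1026.9 = 2100.29
link = 2456.28/2100.29 = 1.169496
Chained index = 100 × 1.063052 × 1.025288 × 1.169496 = 127.4673

127.47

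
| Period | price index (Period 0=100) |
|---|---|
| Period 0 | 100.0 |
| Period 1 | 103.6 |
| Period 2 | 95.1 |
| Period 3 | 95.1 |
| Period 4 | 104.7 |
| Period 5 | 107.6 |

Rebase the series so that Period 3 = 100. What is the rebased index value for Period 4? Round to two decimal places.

Rebased(Period 4) = 104.7 / 95.1 × 100 = 110.0946

110.09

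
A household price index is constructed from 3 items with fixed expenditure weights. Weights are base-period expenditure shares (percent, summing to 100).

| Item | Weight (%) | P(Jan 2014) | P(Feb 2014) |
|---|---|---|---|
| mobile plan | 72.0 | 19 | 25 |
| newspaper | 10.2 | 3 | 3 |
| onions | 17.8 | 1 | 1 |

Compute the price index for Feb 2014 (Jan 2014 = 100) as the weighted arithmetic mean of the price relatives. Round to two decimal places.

122.74

mobile plan: 72.0 × (25/19) = 72.0 × 1.315789 = 94.7368
newspaper: 10.2 × (3/3) = 10.2 × 1.000000 = 10.2000
onions: 17.8 × (1/1) = 17.8 × 1.000000 = 17.8000
Index = Σ wᵢ·(p₁ᵢ/p₀ᵢ) = 94.7368 + 10.2000 + 17.8000 = 122.7368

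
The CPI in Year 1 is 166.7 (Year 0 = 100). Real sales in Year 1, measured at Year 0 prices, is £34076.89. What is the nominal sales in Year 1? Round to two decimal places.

Nominal = Real × (Index/100) = 34076.89 × (166.7/100)
        = 34076.89 × 1.667 = 56806.1756

56806.18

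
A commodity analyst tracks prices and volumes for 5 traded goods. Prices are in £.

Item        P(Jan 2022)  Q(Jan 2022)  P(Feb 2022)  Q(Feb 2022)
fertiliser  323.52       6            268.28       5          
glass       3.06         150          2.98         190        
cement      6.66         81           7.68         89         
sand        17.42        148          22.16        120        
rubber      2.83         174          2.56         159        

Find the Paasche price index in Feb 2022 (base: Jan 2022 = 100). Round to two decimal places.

Paasche price index uses current-period quantities as weights.
ΣP(Feb 2022)·Q(Feb 2022) = 268.28×5 + 2.98×190 + 7.68×89 + 22.16×120 + 2.56×159 = 1341.4 + 566.2 + 683.52 + 2659.2 + 407.04 = 5657.36
ΣP(Jan 2022)·Q(Feb 2022) = 323.52×5 + 3.06×190 + 6.66×89 + 17.42×120 + 2.83×159 = 1617.6 + 581.4 + 592.74 + 2090.4 + 449.97 = 5332.11
Index = 5657.36 / 5332.11 × 100 = 106.0998

106.10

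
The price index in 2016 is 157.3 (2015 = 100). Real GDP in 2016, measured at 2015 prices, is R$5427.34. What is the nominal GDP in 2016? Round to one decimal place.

8537.2

Nominal = Real × (Index/100) = 5427.34 × (157.3/100)
        = 5427.34 × 1.573 = 8537.2058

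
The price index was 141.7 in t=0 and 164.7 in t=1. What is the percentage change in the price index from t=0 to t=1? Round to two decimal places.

16.23%

Change = (164.7 − 141.7) / 141.7 × 100
       = 23.0 / 141.7 × 100 = 16.2315%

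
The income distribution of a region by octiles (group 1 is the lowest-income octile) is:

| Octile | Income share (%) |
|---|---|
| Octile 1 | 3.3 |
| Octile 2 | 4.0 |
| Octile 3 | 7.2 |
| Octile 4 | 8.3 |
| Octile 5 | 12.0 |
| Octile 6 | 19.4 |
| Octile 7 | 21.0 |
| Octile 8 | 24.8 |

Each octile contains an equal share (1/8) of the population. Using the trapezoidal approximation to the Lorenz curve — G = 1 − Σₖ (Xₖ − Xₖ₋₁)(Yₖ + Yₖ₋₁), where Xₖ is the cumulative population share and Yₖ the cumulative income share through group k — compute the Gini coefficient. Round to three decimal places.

Cumulative income shares Yₖ: 0.0330, 0.0730, 0.1450, 0.2280, 0.3480, 0.5420, 0.7520, 1.0000
Σ (Xₖ−Xₖ₋₁)(Yₖ+Yₖ₋₁) = (1/8)(0.0330+0.0000) + (1/8)(0.0730+0.0330) + (1/8)(0.1450+0.0730) + (1/8)(0.2280+0.1450) + (1/8)(0.3480+0.2280) + (1/8)(0.5420+0.3480) + (1/8)(0.7520+0.5420) + (1/8)(1.0000+0.7520)
  = 0.0041 + 0.0133 + 0.0273 + 0.0466 + 0.0720 + 0.1113 + 0.1618 + 0.2190 = 0.6552
G = 1 − 0.6552 = 0.3448

0.345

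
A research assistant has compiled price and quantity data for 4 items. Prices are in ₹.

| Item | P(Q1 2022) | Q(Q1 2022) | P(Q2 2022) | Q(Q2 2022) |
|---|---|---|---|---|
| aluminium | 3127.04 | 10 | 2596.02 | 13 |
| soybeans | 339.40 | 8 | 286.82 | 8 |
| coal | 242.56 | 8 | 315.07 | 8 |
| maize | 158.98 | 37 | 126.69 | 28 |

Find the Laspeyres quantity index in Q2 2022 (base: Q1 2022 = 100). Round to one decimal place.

119.0

Laspeyres quantity index uses base-period prices as weights.
ΣP(Q1 2022)·Q(Q2 2022) = 3127.04×13 + 339.40×8 + 242.56×8 + 158.98×28 = 40651.52 + 2715.2 + 1940.48 + 4451.44 = 49758.64
ΣP(Q1 2022)·Q(Q1 2022) = 3127.04×10 + 339.40×8 + 242.56×8 + 158.98×37 = 31270.4 + 2715.2 + 1940.48 + 5882.26 = 41808.34
Index = 49758.64 / 41808.34 × 100 = 119.0161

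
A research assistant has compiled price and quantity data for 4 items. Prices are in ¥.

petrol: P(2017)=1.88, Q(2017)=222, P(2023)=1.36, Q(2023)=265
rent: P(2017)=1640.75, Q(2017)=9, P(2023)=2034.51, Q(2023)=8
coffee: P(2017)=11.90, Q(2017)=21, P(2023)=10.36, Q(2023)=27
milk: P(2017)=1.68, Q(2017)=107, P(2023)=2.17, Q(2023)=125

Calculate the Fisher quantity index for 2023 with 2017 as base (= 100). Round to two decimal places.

90.41

Laspeyres component (base-period weights):
ΣP(2017)Q(2023) = 1.88×265 + 1640.75×8 + 11.90×27 + 1.68×125 = 498.2 + 13126 + 321.3 + 210 = 14155.5
ΣP(2017)Q(2017) = 1.88×222 + 1640.75×9 + 11.90×21 + 1.68×107 = 417.36 + 14766.75 + 249.9 + 179.76 = 15613.77
L = 14155.5 / 15613.77 × 100 = 90.6604
Paasche component (current-period weights):
ΣP(2023)Q(2023) = 1.36×265 + 2034.51×8 + 10.36×27 + 2.17×125 = 360.4 + 16276.08 + 279.72 + 271.25 = 17187.45
ΣP(2023)Q(2017) = 1.36×222 + 2034.51×9 + 10.36×21 + 2.17×107 = 301.92 + 18310.59 + 217.56 + 232.19 = 19062.26
P = 17187.45 / 19062.26 × 100 = 90.1648
Fisher = √(L × P) = √(90.6604 × 90.1648) = 90.4122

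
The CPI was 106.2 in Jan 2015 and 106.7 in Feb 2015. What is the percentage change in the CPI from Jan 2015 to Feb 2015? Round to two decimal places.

Change = (106.7 − 106.2) / 106.2 × 100
       = 0.5 / 106.2 × 100 = 0.4708%

0.47%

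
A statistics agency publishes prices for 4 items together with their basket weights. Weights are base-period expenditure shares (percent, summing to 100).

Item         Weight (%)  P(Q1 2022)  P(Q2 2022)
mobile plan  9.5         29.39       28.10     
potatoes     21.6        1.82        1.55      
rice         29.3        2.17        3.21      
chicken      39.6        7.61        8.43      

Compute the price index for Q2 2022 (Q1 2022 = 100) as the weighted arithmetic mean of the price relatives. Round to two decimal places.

mobile plan: 9.5 × (28.10/29.39) = 9.5 × 0.956108 = 9.0830
potatoes: 21.6 × (1.55/1.82) = 21.6 × 0.851648 = 18.3956
rice: 29.3 × (3.21/2.17) = 29.3 × 1.479263 = 43.3424
chicken: 39.6 × (8.43/7.61) = 39.6 × 1.107753 = 43.8670
Index = Σ wᵢ·(p₁ᵢ/p₀ᵢ) = 9.0830 + 18.3956 + 43.3424 + 43.8670 = 114.6880

114.69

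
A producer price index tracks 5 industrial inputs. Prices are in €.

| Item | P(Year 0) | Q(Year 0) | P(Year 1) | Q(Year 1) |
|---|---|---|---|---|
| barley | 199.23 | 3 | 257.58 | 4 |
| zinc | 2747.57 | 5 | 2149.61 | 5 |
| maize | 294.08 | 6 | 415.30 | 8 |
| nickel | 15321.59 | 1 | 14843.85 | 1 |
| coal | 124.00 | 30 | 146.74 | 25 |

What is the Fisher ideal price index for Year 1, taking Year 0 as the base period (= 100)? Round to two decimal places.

Laspeyres component (base-period weights):
ΣP(Year 1)Q(Year 0) = 257.58×3 + 2149.61×5 + 415.30×6 + 14843.85×1 + 146.74×30 = 772.74 + 10748.05 + 2491.8 + 14843.85 + 4402.2 = 33258.64
ΣP(Year 0)Q(Year 0) = 199.23×3 + 2747.57×5 + 294.08×6 + 15321.59×1 + 124.00×30 = 597.69 + 13737.85 + 1764.48 + 15321.59 + 3720 = 35141.61
L = 33258.64 / 35141.61 × 100 = 94.6418
Paasche component (current-period weights):
ΣP(Year 1)Q(Year 1) = 257.58×4 + 2149.61×5 + 415.30×8 + 14843.85×1 + 146.74×25 = 1030.32 + 10748.05 + 3322.4 + 14843.85 + 3668.5 = 33613.12
ΣP(Year 0)Q(Year 1) = 199.23×4 + 2747.57×5 + 294.08×8 + 15321.59×1 + 124.00×25 = 796.92 + 13737.85 + 2352.64 + 15321.59 + 3100 = 35309
P = 33613.12 / 35309 × 100 = 95.1970
Fisher = √(L × P) = √(94.6418 × 95.1970) = 94.9190

94.92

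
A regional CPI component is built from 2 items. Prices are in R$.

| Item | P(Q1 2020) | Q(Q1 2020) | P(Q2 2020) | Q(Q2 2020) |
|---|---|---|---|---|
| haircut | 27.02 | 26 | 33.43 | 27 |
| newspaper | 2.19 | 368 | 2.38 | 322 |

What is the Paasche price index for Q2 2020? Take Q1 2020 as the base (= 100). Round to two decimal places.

Paasche price index uses current-period quantities as weights.
ΣP(Q2 2020)·Q(Q2 2020) = 33.43×27 + 2.38×322 = 902.61 + 766.36 = 1668.97
ΣP(Q1 2020)·Q(Q2 2020) = 27.02×27 + 2.19×322 = 729.54 + 705.18 = 1434.72
Index = 1668.97 / 1434.72 × 100 = 116.3272

116.33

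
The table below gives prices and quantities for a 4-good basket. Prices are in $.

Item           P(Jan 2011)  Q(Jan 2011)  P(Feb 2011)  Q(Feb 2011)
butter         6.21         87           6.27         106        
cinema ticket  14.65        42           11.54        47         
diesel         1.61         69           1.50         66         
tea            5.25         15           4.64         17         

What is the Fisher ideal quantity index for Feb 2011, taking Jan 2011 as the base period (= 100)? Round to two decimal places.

Laspeyres component (base-period weights):
ΣP(Jan 2011)Q(Feb 2011) = 6.21×106 + 14.65×47 + 1.61×66 + 5.25×17 = 658.26 + 688.55 + 106.26 + 89.25 = 1542.32
ΣP(Jan 2011)Q(Jan 2011) = 6.21×87 + 14.65×42 + 1.61×69 + 5.25×15 = 540.27 + 615.3 + 111.09 + 78.75 = 1345.41
L = 1542.32 / 1345.41 × 100 = 114.6357
Paasche component (current-period weights):
ΣP(Feb 2011)Q(Feb 2011) = 6.27×106 + 11.54×47 + 1.50×66 + 4.64×17 = 664.62 + 542.38 + 99 + 78.88 = 1384.88
ΣP(Feb 2011)Q(Jan 2011) = 6.27×87 + 11.54×42 + 1.50×69 + 4.64×15 = 545.49 + 484.68 + 103.5 + 69.6 = 1203.27
P = 1384.88 / 1203.27 × 100 = 115.0930
Fisher = √(L × P) = √(114.6357 × 115.0930) = 114.8641

114.86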